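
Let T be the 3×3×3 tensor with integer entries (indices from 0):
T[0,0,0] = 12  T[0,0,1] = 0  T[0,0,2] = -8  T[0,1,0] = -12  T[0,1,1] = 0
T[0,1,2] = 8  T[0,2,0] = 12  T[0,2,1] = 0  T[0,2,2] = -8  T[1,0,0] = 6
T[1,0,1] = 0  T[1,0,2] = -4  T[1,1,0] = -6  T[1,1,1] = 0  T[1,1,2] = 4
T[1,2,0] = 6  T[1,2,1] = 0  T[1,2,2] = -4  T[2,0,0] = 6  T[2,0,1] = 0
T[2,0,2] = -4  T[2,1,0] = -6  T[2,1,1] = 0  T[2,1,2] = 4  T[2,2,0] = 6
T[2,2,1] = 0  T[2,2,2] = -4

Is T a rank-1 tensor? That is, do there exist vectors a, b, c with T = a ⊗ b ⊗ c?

If T = a ⊗ b ⊗ c then every fibre of T is a multiple of the corresponding factor, so read the factors off the fibres through the nonzero entry T[0,0,0] = 12.
The mode-1 fibre T[:,0,0] = [12, 6, 6] gives a = (2, 1, 1) (primitive direction); the mode-2 fibre T[0,:,0] = [12, -12, 12] gives b = (1, -1, 1); then c[k] = T[0,0,k] / (a[0]·b[0]) = [12, 0, -8] / 2 = (6, 0, -4).
Expanding (2, 1, 1) ⊗ (1, -1, 1) ⊗ (6, 0, -4) reproduces all 27 entries of T, so T = (2, 1, 1) ⊗ (1, -1, 1) ⊗ (6, 0, -4) and rank(T) ≤ 1.
Equivalently every frontal slice T[:,:,k] is c[k] times the rank-1 matrix (2, 1, 1) ⊗ (1, -1, 1). So T has rank 1 (it is nonzero).

Yes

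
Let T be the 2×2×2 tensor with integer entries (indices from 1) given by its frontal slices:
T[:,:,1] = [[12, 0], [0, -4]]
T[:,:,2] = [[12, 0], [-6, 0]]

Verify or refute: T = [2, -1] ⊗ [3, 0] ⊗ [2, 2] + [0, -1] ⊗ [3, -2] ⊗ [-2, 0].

Yes

Reconstruct entrywise from the claimed factors. For example, T[1,2,2] = 0 and Σₗ aₗ[1]bₗ[2]cₗ[2] = (2)·(0)·(2) + (0)·(-2)·(0) = 0; checking all 8 entries, every one matches. The claim holds.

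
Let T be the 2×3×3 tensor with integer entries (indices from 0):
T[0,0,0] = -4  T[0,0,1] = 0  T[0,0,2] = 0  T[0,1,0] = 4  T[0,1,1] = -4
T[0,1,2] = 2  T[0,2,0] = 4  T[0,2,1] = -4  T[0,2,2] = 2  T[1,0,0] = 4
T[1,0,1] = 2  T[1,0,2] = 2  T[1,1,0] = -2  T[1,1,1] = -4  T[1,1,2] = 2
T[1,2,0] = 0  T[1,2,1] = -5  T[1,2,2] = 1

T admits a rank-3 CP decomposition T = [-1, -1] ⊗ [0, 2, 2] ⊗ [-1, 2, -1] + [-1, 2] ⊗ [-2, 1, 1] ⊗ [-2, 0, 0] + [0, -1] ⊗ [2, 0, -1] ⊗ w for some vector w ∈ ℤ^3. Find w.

w = [2, -1, -1]

Subtract the known terms from T to get the rank-1 residual R = [0, -1] ⊗ [2, 0, -1] ⊗ w, so R[i,j,k] = a[i]·b[j]·w[k]. Pick indices with nonzero a[1]·b[0] = (-1)·(2) = -2. Only the fibre through (1,0,·) is needed: R[1,0,:] = T[1,0,:] − Σₗ aₗ[1]bₗ[0]cₗ = [4, 2, 2] − (-1)·(0)·[-1, 2, -1] − (2)·(-2)·[-2, 0, 0] = [-4, 2, 2]. Then w[k] = R[1,0,k] / -2 for each k, giving w = [-4, 2, 2] / -2 = [2, -1, -1].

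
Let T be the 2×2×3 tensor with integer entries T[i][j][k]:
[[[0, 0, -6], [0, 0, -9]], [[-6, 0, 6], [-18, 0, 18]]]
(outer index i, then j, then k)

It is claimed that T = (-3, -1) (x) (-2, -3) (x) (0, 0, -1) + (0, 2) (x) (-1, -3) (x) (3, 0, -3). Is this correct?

No

Reconstruct entry (1,0,2) from the claimed factors: Σₗ aₗ[1]bₗ[0]cₗ[2] = (-1)·(-2)·(-1) + (2)·(-1)·(-3) = 4, but T[1,0,2] = 6. The claim is false.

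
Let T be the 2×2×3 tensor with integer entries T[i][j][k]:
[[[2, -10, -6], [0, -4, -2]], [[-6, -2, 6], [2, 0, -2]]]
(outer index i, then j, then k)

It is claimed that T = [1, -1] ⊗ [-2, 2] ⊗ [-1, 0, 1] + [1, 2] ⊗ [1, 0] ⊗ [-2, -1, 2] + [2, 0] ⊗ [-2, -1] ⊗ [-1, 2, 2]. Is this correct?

No

Reconstruct entry (0,0,0) from the claimed factors: Σₗ aₗ[0]bₗ[0]cₗ[0] = (1)·(-2)·(-1) + (1)·(1)·(-2) + (2)·(-2)·(-1) = 4, but T[0,0,0] = 2. The claim is false.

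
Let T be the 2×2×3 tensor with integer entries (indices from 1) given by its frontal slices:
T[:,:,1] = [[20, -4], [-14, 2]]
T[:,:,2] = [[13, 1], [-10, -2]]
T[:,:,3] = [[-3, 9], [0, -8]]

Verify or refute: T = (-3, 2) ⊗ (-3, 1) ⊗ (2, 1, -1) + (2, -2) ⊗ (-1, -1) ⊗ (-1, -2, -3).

Yes

Reconstruct entrywise from the claimed factors. For example, T[2,1,2] = -10 and Σₗ aₗ[2]bₗ[1]cₗ[2] = (2)·(-3)·(1) + (-2)·(-1)·(-2) = -10; checking all 12 entries, every one matches. The claim holds.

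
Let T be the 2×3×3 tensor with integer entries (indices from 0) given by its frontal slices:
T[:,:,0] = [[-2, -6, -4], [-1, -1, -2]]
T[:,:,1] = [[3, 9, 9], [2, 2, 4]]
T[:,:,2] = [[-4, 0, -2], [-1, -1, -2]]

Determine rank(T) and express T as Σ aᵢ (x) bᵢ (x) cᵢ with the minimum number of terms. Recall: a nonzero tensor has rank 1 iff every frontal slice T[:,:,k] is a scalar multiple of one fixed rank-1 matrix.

Lower bound: in the mode-2 unfolding of T (rows indexed by j, columns by (i,k)) the 3×3 minor on rows j ∈ {0, 1, 2}, columns (i,k) ∈ {(0,0), (0,1), (0,2)} is det [[-2, 3, -4], [-6, 9, 0], [-4, 9, -2]] = 72 ≠ 0, so that unfolding has rank ≥ 3 and hence rank(T) ≥ 3 (CP rank is at least every unfolding rank, though it can be larger).
Upper bound: T is a sum of 3 rank-1 terms, T = [1, 0] (x) [0, 1, 0] (x) [-4, 4, 0] + [1, 0] (x) [1, -1, -1] (x) [0, -1, -2] + [2, 1] (x) [1, 1, 2] (x) [-1, 2, -1] (written with every a and b primitive with positive leading entry and the scale carried by c; CP decompositions are not unique, and this one is verified by expanding entrywise), so rank(T) ≤ 3.
These bounds meet, so rank(T) = 3.

rank(T) = 3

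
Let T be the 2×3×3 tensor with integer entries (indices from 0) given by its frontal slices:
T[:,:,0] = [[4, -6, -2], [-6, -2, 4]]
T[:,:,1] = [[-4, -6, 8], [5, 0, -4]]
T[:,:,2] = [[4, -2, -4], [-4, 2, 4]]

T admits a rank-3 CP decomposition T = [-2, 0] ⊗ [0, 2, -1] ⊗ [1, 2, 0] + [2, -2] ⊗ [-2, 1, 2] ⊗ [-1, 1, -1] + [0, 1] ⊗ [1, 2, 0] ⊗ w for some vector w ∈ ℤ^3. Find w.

Subtract the known terms from T to get the rank-1 residual R = [0, 1] ⊗ [1, 2, 0] ⊗ w, so R[i,j,k] = a[i]·b[j]·w[k]. Pick indices with nonzero a[1]·b[0] = (1)·(1) = 1. Only the fibre through (1,0,·) is needed: R[1,0,:] = T[1,0,:] − Σₗ aₗ[1]bₗ[0]cₗ = [-6, 5, -4] − (0)·(0)·[1, 2, 0] − (-2)·(-2)·[-1, 1, -1] = [-2, 1, 0]. Then w[k] = R[1,0,k] / 1 for each k, giving w = [-2, 1, 0] / 1 = [-2, 1, 0].

w = [-2, 1, 0]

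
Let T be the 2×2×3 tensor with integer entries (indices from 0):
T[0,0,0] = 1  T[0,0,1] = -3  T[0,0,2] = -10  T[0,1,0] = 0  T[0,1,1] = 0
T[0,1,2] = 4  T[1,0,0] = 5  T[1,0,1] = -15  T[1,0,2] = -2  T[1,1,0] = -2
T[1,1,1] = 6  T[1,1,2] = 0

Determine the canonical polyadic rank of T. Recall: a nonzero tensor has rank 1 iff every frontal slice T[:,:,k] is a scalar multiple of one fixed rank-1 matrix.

2

Lower bound: the mode-2 unfolding of T (rows indexed by j, columns by (i,k) = (0,0), (0,1), (0,2), (1,0), (1,1), (1,2)) is [[1, -3, -10, 5, -15, -2], [0, 0, 4, -2, 6, 0]].
There the 2×2 minor on rows j ∈ {0, 1}, columns (i,k) ∈ {(0,0), (0,2)} is det [[1, -10], [0, 4]] = 4 ≠ 0, so this unfolding has rank ≥ 2; CP rank is at least every unfolding rank, so rank(T) ≥ 2. (This is only a lower bound: in general the CP rank may exceed every unfolding rank, so we still need to exhibit 2 rank-1 terms summing to T.)
Upper bound — finding two terms. Write S_k = T[:,:,k] for the frontal slices: S₀ = [[1, 0], [5, -2]], S₁ = [[-3, 0], [-15, 6]], S₂ = [[-10, 4], [-2, 0]].
If T = a₁ (x) b₁ (x) c₁ + a₂ (x) b₂ (x) c₂ then each S_k = c₁[k]·a₁b₁ᵀ + c₂[k]·a₂b₂ᵀ. S₀ and S₂ are linearly independent, so a₁b₁ᵀ and a₂b₂ᵀ must span the same plane of matrices: they are the rank-1 matrices of the form x·S₀ + y·S₂.
det(x·S₀ + y·S₂) is −2·x² + 8·y² = (-2)·(x − 2·y)(x + 2·y), vanishing at (x:y) = (2:1) and (2:-1).
M₁ = 2·S₀ + S₂ = [[-8, 4], [8, -4]] = (-4)·(1, -1)(2, -1)ᵀ and M₂ = 2·S₀ − S₂ = [[12, -4], [12, -4]] = 4·(1, 1)(3, -1)ᵀ, so take a₁ = (1, -1), b₁ = (2, -1), a₂ = (1, 1), b₂ = (3, -1).
Each slice is an integer combination of E₁ = a₁b₁ᵀ and E₂ = a₂b₂ᵀ: S₀ = −E₁ + E₂, S₁ = 3·E₁ − 3·E₂, S₂ = −2·E₁ − 2·E₂; reading off coefficients, c₁ = (-1, 3, -2) and c₂ = (1, -3, -2).
Hence T = (1, -1) (x) (2, -1) (x) (-1, 3, -2) + (1, 1) (x) (3, -1) (x) (1, -3, -2), so rank(T) ≤ 2.
These bounds meet, so rank(T) = 2.
Check entry T[1,1,0] = -2: (-1)·(-1)·(-1) + (1)·(-1)·(1) = -2.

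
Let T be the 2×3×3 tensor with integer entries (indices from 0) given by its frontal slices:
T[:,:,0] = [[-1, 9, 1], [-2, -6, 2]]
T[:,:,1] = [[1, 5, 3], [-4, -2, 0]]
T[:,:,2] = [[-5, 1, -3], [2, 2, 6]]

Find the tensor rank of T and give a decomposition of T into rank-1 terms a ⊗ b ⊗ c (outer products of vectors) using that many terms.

Lower bound: the mode-2 unfolding of T (rows indexed by j, columns by (i,k) = (0,0), (0,1), (0,2), (1,0), (1,1), (1,2)) is [[-1, 1, -5, -2, -4, 2], [9, 5, 1, -6, -2, 2], [1, 3, -3, 2, 0, 6]].
There the 3×3 minor on rows j ∈ {0, 1, 2}, columns (i,k) ∈ {(0,0), (0,1), (0,2)} is det [[-1, 1, -5], [9, 5, 1], [1, 3, -3]] = -64 ≠ 0, so this unfolding has rank ≥ 3; CP rank is at least every unfolding rank, so rank(T) ≥ 3. (This is only a lower bound: in general the CP rank may exceed every unfolding rank, so we still need to exhibit 3 rank-1 terms summing to T.)
Upper bound: T is a sum of 3 rank-1 terms, T = (1, -1) ⊗ (1, -2, 1) ⊗ (-2, 0, -2) + (1, -1) ⊗ (1, 2, 1) ⊗ (2, 2, -2) + (1, 2) ⊗ (1, -1, -1) ⊗ (-1, -1, -1) (one valid choice — decompositions are not unique — normalised so each a, b is primitive with positive first nonzero entry; check it by expanding all entries), so rank(T) ≤ 3.
These bounds meet, so rank(T) = 3.

rank(T) = 3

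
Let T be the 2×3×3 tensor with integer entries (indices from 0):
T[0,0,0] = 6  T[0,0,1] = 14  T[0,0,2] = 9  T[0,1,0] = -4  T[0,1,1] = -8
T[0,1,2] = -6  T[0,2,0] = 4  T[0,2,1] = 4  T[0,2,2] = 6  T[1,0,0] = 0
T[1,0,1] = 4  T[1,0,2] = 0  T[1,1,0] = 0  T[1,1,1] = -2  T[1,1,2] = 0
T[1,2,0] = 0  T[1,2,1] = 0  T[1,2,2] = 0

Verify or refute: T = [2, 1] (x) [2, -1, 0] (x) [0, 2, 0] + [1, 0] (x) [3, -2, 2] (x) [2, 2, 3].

Yes

Reconstruct entrywise from the claimed factors. For example, T[1,0,1] = 4 and Σₗ aₗ[1]bₗ[0]cₗ[1] = (1)·(2)·(2) + (0)·(3)·(2) = 4; checking all 18 entries, every one matches. The claim holds.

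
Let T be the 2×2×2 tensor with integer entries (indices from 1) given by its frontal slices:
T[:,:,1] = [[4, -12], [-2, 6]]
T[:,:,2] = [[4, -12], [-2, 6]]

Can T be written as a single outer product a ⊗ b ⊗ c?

Yes

If T = a ⊗ b ⊗ c then every fibre of T is a multiple of the corresponding factor, so read the factors off the fibres through the nonzero entry T[1,1,1] = 4.
The mode-1 fibre T[:,1,1] = [4, -2] gives a = [2, -1] (primitive direction); the mode-2 fibre T[1,:,1] = [4, -12] gives b = [1, -3]; then c[k] = T[1,1,k] / (a[1]·b[1]) = [4, 4] / 2 = [2, 2].
Expanding [2, -1] ⊗ [1, -3] ⊗ [2, 2] reproduces all 8 entries of T, so T = [2, -1] ⊗ [1, -3] ⊗ [2, 2] and rank(T) ≤ 1.
Equivalently every frontal slice T[:,:,k] is c[k] times the rank-1 matrix [2, -1] ⊗ [1, -3]. So T has rank 1 (it is nonzero).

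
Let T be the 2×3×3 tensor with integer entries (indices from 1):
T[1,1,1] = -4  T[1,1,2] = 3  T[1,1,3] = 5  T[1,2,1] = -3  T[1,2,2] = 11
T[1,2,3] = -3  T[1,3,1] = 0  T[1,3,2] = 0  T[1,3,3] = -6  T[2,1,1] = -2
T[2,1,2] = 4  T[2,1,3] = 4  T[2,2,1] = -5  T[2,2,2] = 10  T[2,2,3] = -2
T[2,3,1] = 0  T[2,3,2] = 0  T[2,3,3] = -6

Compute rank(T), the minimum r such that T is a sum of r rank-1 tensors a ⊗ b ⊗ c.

3

Lower bound: the mode-3 unfolding of T (rows indexed by k, columns by (i,j) = (1,1), (1,2), (1,3), (2,1), (2,2), (2,3)) is [[-4, -3, 0, -2, -5, 0], [3, 11, 0, 4, 10, 0], [5, -3, -6, 4, -2, -6]].
There the 3×3 minor on rows k ∈ {1, 2, 3}, columns (i,j) ∈ {(1,1), (1,2), (1,3)} is det [[-4, -3, 0], [3, 11, 0], [5, -3, -6]] = 210 ≠ 0, so this unfolding has rank ≥ 3; CP rank is at least every unfolding rank, so rank(T) ≥ 3. (Flattening ranks never certify an upper bound on CP rank; for that we must actually write T with 3 rank-1 terms.)
Upper bound: T is a sum of 3 rank-1 terms, T = [1, 0] ⊗ [1, -1, 0] ⊗ [-2, -1, 1] + [1, 1] ⊗ [0, 2, 1] ⊗ [-2, 4, -2] + [1, 1] ⊗ [2, 1, -2] ⊗ [-1, 2, 2] (written with every a and b primitive with positive leading entry and the scale carried by c; CP decompositions are not unique, and this one is verified by expanding entrywise), so rank(T) ≤ 3.
These bounds meet, so rank(T) = 3.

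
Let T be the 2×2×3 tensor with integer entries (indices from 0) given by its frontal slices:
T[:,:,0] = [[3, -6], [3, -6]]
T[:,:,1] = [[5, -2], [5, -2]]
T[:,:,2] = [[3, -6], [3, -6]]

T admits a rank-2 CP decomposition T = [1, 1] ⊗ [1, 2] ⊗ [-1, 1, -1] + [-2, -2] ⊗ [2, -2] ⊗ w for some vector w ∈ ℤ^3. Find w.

Subtract the known terms from T to get the rank-1 residual R = [-2, -2] ⊗ [2, -2] ⊗ w, so R[i,j,k] = a[i]·b[j]·w[k]. Pick indices with nonzero a[0]·b[0] = (-2)·(2) = -4. Only the fibre through (0,0,·) is needed: R[0,0,:] = T[0,0,:] − Σₗ aₗ[0]bₗ[0]cₗ = [3, 5, 3] − (1)·(1)·[-1, 1, -1] = [4, 4, 4]. Then w[k] = R[0,0,k] / -4 for each k, giving w = [4, 4, 4] / -4 = [-1, -1, -1].

w = [-1, -1, -1]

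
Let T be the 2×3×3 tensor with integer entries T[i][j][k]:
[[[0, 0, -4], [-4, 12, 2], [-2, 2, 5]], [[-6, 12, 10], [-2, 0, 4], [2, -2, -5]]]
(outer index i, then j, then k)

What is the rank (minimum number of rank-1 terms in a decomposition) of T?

Lower bound: in the mode-3 unfolding of T (rows indexed by k, columns by (i,j)) the 3×3 minor on rows k ∈ {0, 1, 2}, columns (i,j) ∈ {(0,0), (0,1), (0,2)} is det [[0, -4, -2], [0, 12, 2], [-4, 2, 5]] = -64 ≠ 0, so that unfolding has rank ≥ 3 and hence rank(T) ≥ 3 (CP rank is at least every unfolding rank, though it can be larger).
Upper bound: T is a sum of 3 rank-1 terms, T = [1, -1] ⊗ [0, 2, -1] ⊗ [0, 2, -1] + [1, -1] ⊗ [2, 0, -1] ⊗ [2, -4, -4] + [2, 1] ⊗ [1, 1, 0] ⊗ [-2, 4, 2] (one valid choice — decompositions are not unique — normalised so each a, b is primitive with positive first nonzero entry; check it by expanding all entries), so rank(T) ≤ 3.
These bounds meet, so rank(T) = 3.

3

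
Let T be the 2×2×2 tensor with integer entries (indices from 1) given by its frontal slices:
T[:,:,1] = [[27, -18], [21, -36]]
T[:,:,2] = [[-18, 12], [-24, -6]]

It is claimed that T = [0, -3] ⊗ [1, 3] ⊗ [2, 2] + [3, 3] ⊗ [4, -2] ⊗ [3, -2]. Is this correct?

Reconstruct entry (1,1,1) from the claimed factors: Σₗ aₗ[1]bₗ[1]cₗ[1] = (0)·(1)·(2) + (3)·(4)·(3) = 36, but T[1,1,1] = 27. The claim is false.

No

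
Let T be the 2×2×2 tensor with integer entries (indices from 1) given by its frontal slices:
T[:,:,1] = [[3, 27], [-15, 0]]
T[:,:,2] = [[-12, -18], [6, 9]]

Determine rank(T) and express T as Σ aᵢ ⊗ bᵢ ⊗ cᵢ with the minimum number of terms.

rank(T) = 2

Lower bound: the mode-2 unfolding of T (rows indexed by j, columns by (i,k) = (1,1), (1,2), (2,1), (2,2)) is [[3, -12, -15, 6], [27, -18, 0, 9]].
There the 2×2 minor on rows j ∈ {1, 2}, columns (i,k) ∈ {(1,1), (1,2)} is det [[3, -12], [27, -18]] = 270 ≠ 0, so this unfolding has rank ≥ 2; CP rank is at least every unfolding rank, so rank(T) ≥ 2. (This is only a lower bound: in general the CP rank may exceed every unfolding rank, so we still need to exhibit 2 rank-1 terms summing to T.)
Upper bound — finding two terms. Write S_k = T[:,:,k] for the frontal slices: S₁ = [[3, 27], [-15, 0]], S₂ = [[-12, -18], [6, 9]].
If T = a₁ ⊗ b₁ ⊗ c₁ + a₂ ⊗ b₂ ⊗ c₂ then each S_k = c₁[k]·a₁b₁ᵀ + c₂[k]·a₂b₂ᵀ. S₁ and S₂ are linearly independent, so a₁b₁ᵀ and a₂b₂ᵀ must span the same plane of matrices: they are the rank-1 matrices of the form x·S₁ + y·S₂.
det(x·S₁ + y·S₂) is 405·x² − 405·xy = 405·(x − y)(x), vanishing at (x:y) = (1:1) and (0:1).
M₁ = S₁ + S₂ = [[-9, 9], [-9, 9]] = (-9)·[1, 1][1, -1]ᵀ and M₂ = S₂ = [[-12, -18], [6, 9]] = (-3)·[2, -1][2, 3]ᵀ, so take a₁ = [1, 1], b₁ = [1, -1], a₂ = [2, -1], b₂ = [2, 3].
Each slice is an integer combination of E₁ = a₁b₁ᵀ and E₂ = a₂b₂ᵀ: S₁ = −9·E₁ + 3·E₂, S₂ = −3·E₂; reading off coefficients, c₁ = [-9, 0] and c₂ = [3, -3].
Hence T = [1, 1] ⊗ [1, -1] ⊗ [-9, 0] + [2, -1] ⊗ [2, 3] ⊗ [3, -3], so rank(T) ≤ 2.
These bounds meet, so rank(T) = 2.
Check entry T[1,1,2] = -12: (1)·(1)·(0) + (2)·(2)·(-3) = -12.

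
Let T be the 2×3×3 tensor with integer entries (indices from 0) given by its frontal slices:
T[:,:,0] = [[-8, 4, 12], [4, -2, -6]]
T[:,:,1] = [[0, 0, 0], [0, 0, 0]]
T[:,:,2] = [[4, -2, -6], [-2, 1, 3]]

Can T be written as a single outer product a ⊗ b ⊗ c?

If T = a ⊗ b ⊗ c then every fibre of T is a multiple of the corresponding factor, so read the factors off the fibres through the nonzero entry T[0,0,0] = -8.
The mode-1 fibre T[:,0,0] = [-8, 4] gives a = [2, -1] (primitive direction); the mode-2 fibre T[0,:,0] = [-8, 4, 12] gives b = [2, -1, -3]; then c[k] = T[0,0,k] / (a[0]·b[0]) = [-8, 0, 4] / 4 = [-2, 0, 1].
Expanding [2, -1] ⊗ [2, -1, -3] ⊗ [-2, 0, 1] reproduces all 18 entries of T, so T = [2, -1] ⊗ [2, -1, -3] ⊗ [-2, 0, 1] and rank(T) ≤ 1.
Equivalently every frontal slice T[:,:,k] is c[k] times the rank-1 matrix [2, -1] ⊗ [2, -1, -3]. So T has rank 1 (it is nonzero).

Yes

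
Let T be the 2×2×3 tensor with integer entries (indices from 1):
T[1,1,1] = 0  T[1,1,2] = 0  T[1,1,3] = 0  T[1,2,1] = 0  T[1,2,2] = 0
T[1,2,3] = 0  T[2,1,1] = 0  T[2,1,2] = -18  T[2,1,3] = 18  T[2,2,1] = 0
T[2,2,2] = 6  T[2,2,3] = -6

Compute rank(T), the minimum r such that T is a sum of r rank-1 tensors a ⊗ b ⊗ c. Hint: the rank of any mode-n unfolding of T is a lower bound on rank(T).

Lower bound: T ≠ 0 (e.g. T[2,1,2] = -18), so rank(T) ≥ 1.
Upper bound: if T = a ⊗ b ⊗ c then every fibre of T is a multiple of the corresponding factor, so read the factors off the fibres through the nonzero entry T[2,1,2] = -18.
The mode-1 fibre T[:,1,2] = [0, -18] gives a = (0, 1) (primitive direction); the mode-2 fibre T[2,:,2] = [-18, 6] gives b = (3, -1); then c[k] = T[2,1,k] / (a[2]·b[1]) = [0, -18, 18] / 3 = (0, -6, 6).
Expanding (0, 1) ⊗ (3, -1) ⊗ (0, -6, 6) reproduces all 12 entries of T, so T = (0, 1) ⊗ (3, -1) ⊗ (0, -6, 6) and rank(T) ≤ 1.
These bounds meet, so rank(T) = 1.

1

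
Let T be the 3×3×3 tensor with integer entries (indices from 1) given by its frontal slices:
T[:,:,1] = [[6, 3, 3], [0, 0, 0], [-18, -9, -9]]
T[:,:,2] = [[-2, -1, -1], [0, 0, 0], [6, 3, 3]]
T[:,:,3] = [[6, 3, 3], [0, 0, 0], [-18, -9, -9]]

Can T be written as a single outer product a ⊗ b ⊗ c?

Yes

If T = a ⊗ b ⊗ c then every fibre of T is a multiple of the corresponding factor, so read the factors off the fibres through the nonzero entry T[1,1,1] = 6.
The mode-1 fibre T[:,1,1] = [6, 0, -18] gives a = (1, 0, -3) (primitive direction); the mode-2 fibre T[1,:,1] = [6, 3, 3] gives b = (2, 1, 1); then c[k] = T[1,1,k] / (a[1]·b[1]) = [6, -2, 6] / 2 = (3, -1, 3).
Expanding (1, 0, -3) ⊗ (2, 1, 1) ⊗ (3, -1, 3) reproduces all 27 entries of T, so T = (1, 0, -3) ⊗ (2, 1, 1) ⊗ (3, -1, 3) and rank(T) ≤ 1.
Equivalently every frontal slice T[:,:,k] is c[k] times the rank-1 matrix (1, 0, -3) ⊗ (2, 1, 1). So T has rank 1 (it is nonzero).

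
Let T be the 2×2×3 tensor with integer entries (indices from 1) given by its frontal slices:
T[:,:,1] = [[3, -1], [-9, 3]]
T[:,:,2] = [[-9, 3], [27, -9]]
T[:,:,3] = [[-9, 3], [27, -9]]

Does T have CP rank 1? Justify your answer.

Yes

If T = a (x) b (x) c then every fibre of T is a multiple of the corresponding factor, so read the factors off the fibres through the nonzero entry T[1,1,1] = 3.
The mode-1 fibre T[:,1,1] = [3, -9] gives a = [1, -3] (primitive direction); the mode-2 fibre T[1,:,1] = [3, -1] gives b = [3, -1]; then c[k] = T[1,1,k] / (a[1]·b[1]) = [3, -9, -9] / 3 = [1, -3, -3].
Expanding [1, -3] (x) [3, -1] (x) [1, -3, -3] reproduces all 12 entries of T, so T = [1, -3] (x) [3, -1] (x) [1, -3, -3] and rank(T) ≤ 1.
Equivalently every frontal slice T[:,:,k] is c[k] times the rank-1 matrix [1, -3] (x) [3, -1]. So T has rank 1 (it is nonzero).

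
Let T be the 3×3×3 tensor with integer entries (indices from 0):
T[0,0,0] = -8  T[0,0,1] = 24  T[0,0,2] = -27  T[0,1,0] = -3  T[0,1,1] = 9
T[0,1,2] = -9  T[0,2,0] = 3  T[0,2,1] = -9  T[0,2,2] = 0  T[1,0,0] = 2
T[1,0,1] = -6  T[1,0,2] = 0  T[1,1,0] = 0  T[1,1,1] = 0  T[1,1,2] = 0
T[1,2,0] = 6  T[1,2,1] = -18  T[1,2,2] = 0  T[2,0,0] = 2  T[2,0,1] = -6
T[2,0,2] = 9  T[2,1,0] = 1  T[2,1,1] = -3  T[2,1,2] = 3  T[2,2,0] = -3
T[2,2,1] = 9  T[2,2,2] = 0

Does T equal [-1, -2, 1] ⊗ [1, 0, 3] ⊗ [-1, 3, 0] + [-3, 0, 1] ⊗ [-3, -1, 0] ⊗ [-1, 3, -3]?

Yes

Reconstruct entrywise from the claimed factors. For example, T[1,1,0] = 0 and Σₗ aₗ[1]bₗ[1]cₗ[0] = (-2)·(0)·(-1) + (0)·(-1)·(-1) = 0; checking all 27 entries, every one matches. The claim holds.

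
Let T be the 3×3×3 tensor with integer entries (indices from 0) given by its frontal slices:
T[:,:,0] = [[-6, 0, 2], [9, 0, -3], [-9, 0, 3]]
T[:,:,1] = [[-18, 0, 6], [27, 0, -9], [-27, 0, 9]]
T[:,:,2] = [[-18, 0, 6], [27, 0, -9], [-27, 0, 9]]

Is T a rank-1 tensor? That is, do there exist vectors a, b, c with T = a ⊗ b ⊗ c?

If T = a ⊗ b ⊗ c then every fibre of T is a multiple of the corresponding factor, so read the factors off the fibres through the nonzero entry T[0,0,0] = -6.
The mode-1 fibre T[:,0,0] = [-6, 9, -9] gives a = [2, -3, 3] (primitive direction); the mode-2 fibre T[0,:,0] = [-6, 0, 2] gives b = [3, 0, -1]; then c[k] = T[0,0,k] / (a[0]·b[0]) = [-6, -18, -18] / 6 = [-1, -3, -3].
Expanding [2, -3, 3] ⊗ [3, 0, -1] ⊗ [-1, -3, -3] reproduces all 27 entries of T, so T = [2, -3, 3] ⊗ [3, 0, -1] ⊗ [-1, -3, -3] and rank(T) ≤ 1.
Equivalently every frontal slice T[:,:,k] is c[k] times the rank-1 matrix [2, -3, 3] ⊗ [3, 0, -1]. So T has rank 1 (it is nonzero).

Yes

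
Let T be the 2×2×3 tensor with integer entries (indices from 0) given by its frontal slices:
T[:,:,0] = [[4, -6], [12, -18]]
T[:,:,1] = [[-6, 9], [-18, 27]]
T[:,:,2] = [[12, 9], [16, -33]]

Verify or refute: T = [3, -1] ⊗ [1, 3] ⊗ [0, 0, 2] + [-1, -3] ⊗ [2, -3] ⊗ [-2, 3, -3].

Yes

Reconstruct entrywise from the claimed factors. For example, T[1,0,0] = 12 and Σₗ aₗ[1]bₗ[0]cₗ[0] = (-1)·(1)·(0) + (-3)·(2)·(-2) = 12; checking all 12 entries, every one matches. The claim holds.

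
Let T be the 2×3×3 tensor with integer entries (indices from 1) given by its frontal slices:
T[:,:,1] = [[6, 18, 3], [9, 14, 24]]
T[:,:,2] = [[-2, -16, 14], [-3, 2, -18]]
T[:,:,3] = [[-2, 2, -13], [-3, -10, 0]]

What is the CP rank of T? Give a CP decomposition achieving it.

Lower bound: in the mode-3 unfolding of T (rows indexed by k, columns by (i,j)) the 2×2 minor on rows k ∈ {1, 2}, columns (i,j) ∈ {(1,1), (1,2)} is det [[6, 18], [-2, -16]] = -60 ≠ 0, so that unfolding has rank ≥ 2 and hence rank(T) ≥ 2 (CP rank is at least every unfolding rank, though it can be larger).
Upper bound: with S_k = T[:,:,k], the two rank-1 terms a₁b₁ᵀ, a₂b₂ᵀ are the rank-1 members of the pencil x·S₁ + y·S₂.
The 2×2 minor of x·S₁ + y·S₂ on rows {1,2}, columns {1,2} is −78·x² + 182·xy − 52·y² = (-26)·(x − 2·y)(3·x − y), vanishing at (x:y) = (2:1) and (1:3).
M₁ = 2·S₁ + S₂ = [[10, 20, 20], [15, 30, 30]] = 5·[2, 3][1, 2, 2]ᵀ and M₂ = S₁ + 3·S₂ = [[0, -30, 45], [0, 20, -30]] = (-5)·[3, -2][0, 2, -3]ᵀ, so take a₁ = [2, 3], b₁ = [1, 2, 2], a₂ = [3, -2], b₂ = [0, 2, -3].
Each slice is an integer combination of E₁ = a₁b₁ᵀ and E₂ = a₂b₂ᵀ: S₁ = 3·E₁ + E₂, S₂ = −E₁ − 2·E₂, S₃ = −E₁ + E₂; reading off coefficients, c₁ = [3, -1, -1] and c₂ = [1, -2, 1].
Hence T = [2, 3] ∘ [1, 2, 2] ∘ [3, -1, -1] + [3, -2] ∘ [0, 2, -3] ∘ [1, -2, 1], so rank(T) ≤ 2.
These bounds meet, so rank(T) = 2.

rank(T) = 2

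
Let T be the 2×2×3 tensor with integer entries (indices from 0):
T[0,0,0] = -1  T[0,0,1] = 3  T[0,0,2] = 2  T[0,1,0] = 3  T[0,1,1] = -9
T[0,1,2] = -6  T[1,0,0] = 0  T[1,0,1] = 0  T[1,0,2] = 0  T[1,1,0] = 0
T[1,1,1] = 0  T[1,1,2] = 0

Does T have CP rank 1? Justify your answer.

Yes

If T = a ⊗ b ⊗ c then every fibre of T is a multiple of the corresponding factor, so read the factors off the fibres through the nonzero entry T[0,0,0] = -1.
The mode-1 fibre T[:,0,0] = [-1, 0] gives a = [1, 0] (primitive direction); the mode-2 fibre T[0,:,0] = [-1, 3] gives b = [1, -3]; then c[k] = T[0,0,k] / (a[0]·b[0]) = [-1, 3, 2] / 1 = [-1, 3, 2].
Expanding [1, 0] ⊗ [1, -3] ⊗ [-1, 3, 2] reproduces all 12 entries of T, so T = [1, 0] ⊗ [1, -3] ⊗ [-1, 3, 2] and rank(T) ≤ 1.
Equivalently every frontal slice T[:,:,k] is c[k] times the rank-1 matrix [1, 0] ⊗ [1, -3]. So T has rank 1 (it is nonzero).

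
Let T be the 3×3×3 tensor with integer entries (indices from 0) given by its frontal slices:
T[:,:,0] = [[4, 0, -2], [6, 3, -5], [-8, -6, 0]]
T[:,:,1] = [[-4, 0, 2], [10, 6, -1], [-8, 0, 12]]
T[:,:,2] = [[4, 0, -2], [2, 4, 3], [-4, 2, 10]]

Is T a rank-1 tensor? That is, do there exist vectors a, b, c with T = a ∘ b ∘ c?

No

The mode-1 unfolding of T (rows indexed by i, columns by (j,k) = (0,0), (0,1), (0,2), (1,0), (1,1), (1,2), (2,0), (2,1), (2,2)) is [[4, -4, 4, 0, 0, 0, -2, 2, -2], [6, 10, 2, 3, 6, 4, -5, -1, 3], [-8, -8, -4, -6, 0, 2, 0, 12, 10]].
There the 3×3 minor on rows i ∈ {0, 1, 2}, columns (j,k) ∈ {(0,0), (0,1), (1,0)} is det [[4, -4, 0], [6, 10, 3], [-8, -8, -6]] = -192 ≠ 0, so this unfolding has rank ≥ 3; CP rank is at least every unfolding rank, so rank(T) ≥ 3.
In particular rank(T) ≥ 3 > 1, so T is not rank-1.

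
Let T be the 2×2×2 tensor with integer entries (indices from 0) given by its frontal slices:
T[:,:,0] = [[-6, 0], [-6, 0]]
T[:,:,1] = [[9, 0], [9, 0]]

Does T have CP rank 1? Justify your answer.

If T = a ⊗ b ⊗ c then every fibre of T is a multiple of the corresponding factor, so read the factors off the fibres through the nonzero entry T[0,0,0] = -6.
The mode-1 fibre T[:,0,0] = [-6, -6] gives a = [1, 1] (primitive direction); the mode-2 fibre T[0,:,0] = [-6, 0] gives b = [1, 0]; then c[k] = T[0,0,k] / (a[0]·b[0]) = [-6, 9] / 1 = [-6, 9].
Expanding [1, 1] ⊗ [1, 0] ⊗ [-6, 9] reproduces all 8 entries of T, so T = [1, 1] ⊗ [1, 0] ⊗ [-6, 9] and rank(T) ≤ 1.
Equivalently every frontal slice T[:,:,k] is c[k] times the rank-1 matrix [1, 1] ⊗ [1, 0]. So T has rank 1 (it is nonzero).

Yes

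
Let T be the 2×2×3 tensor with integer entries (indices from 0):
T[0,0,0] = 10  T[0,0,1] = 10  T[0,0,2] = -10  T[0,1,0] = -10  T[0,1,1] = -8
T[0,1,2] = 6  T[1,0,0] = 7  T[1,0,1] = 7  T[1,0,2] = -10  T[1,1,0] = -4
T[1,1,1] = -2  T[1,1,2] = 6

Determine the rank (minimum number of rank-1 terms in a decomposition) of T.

Lower bound: the mode-3 unfolding of T (rows indexed by k, columns by (i,j) = (0,0), (0,1), (1,0), (1,1)) is [[10, -10, 7, -4], [10, -8, 7, -2], [-10, 6, -10, 6]].
There the 3×3 minor on rows k ∈ {0, 1, 2}, columns (i,j) ∈ {(0,0), (0,1), (1,0)} is det [[10, -10, 7], [10, -8, 7], [-10, 6, -10]] = -60 ≠ 0, so this unfolding has rank ≥ 3; CP rank is at least every unfolding rank, so rank(T) ≥ 3. (This is only a lower bound: in general the CP rank may exceed every unfolding rank, so we still need to exhibit 3 rank-1 terms summing to T.)
Upper bound: T is a sum of 3 rank-1 terms, T = [1, 1] ⊗ [1, -1] ⊗ [4, 0, -2] + [1, 1] ⊗ [2, -1] ⊗ [2, 4, -4] + [2, -1] ⊗ [1, -2] ⊗ [1, 1, 0] (one valid choice — decompositions are not unique — normalised so each a, b is primitive with positive first nonzero entry; check it by expanding all entries), so rank(T) ≤ 3.
These bounds meet, so rank(T) = 3.

3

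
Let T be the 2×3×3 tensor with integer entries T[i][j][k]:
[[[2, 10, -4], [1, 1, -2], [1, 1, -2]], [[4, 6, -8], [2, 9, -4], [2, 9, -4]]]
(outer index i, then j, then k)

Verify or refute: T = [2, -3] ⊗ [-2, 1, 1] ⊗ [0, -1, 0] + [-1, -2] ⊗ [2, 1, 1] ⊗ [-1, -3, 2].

Reconstruct entrywise from the claimed factors. For example, T[0,0,0] = 2 and Σₗ aₗ[0]bₗ[0]cₗ[0] = (2)·(-2)·(0) + (-1)·(2)·(-1) = 2; checking all 18 entries, every one matches. The claim holds.

Yes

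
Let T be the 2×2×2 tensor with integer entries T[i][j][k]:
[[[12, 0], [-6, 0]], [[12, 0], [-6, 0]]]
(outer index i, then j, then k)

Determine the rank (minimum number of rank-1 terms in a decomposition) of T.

1

Lower bound: T ≠ 0 (e.g. T[0,0,0] = 12), so rank(T) ≥ 1.
Upper bound: if T = a ⊗ b ⊗ c then every fibre of T is a multiple of the corresponding factor, so read the factors off the fibres through the nonzero entry T[0,0,0] = 12.
The mode-1 fibre T[:,0,0] = [12, 12] gives a = [1, 1] (primitive direction); the mode-2 fibre T[0,:,0] = [12, -6] gives b = [2, -1]; then c[k] = T[0,0,k] / (a[0]·b[0]) = [12, 0] / 2 = [6, 0].
Expanding [1, 1] ⊗ [2, -1] ⊗ [6, 0] reproduces all 8 entries of T, so T = [1, 1] ⊗ [2, -1] ⊗ [6, 0] and rank(T) ≤ 1.
These bounds meet, so rank(T) = 1.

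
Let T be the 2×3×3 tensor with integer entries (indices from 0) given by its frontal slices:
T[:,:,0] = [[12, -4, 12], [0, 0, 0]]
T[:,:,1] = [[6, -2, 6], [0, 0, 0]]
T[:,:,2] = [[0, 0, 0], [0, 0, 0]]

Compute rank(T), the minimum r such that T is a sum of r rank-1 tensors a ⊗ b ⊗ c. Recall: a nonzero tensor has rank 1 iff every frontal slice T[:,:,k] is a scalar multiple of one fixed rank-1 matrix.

Lower bound: T ≠ 0 (e.g. T[0,0,0] = 12), so rank(T) ≥ 1.
Upper bound: if T = a ⊗ b ⊗ c then every fibre of T is a multiple of the corresponding factor, so read the factors off the fibres through the nonzero entry T[0,0,0] = 12.
The mode-1 fibre T[:,0,0] = [12, 0] gives a = (1, 0) (primitive direction); the mode-2 fibre T[0,:,0] = [12, -4, 12] gives b = (3, -1, 3); then c[k] = T[0,0,k] / (a[0]·b[0]) = [12, 6, 0] / 3 = (4, 2, 0).
Expanding (1, 0) ⊗ (3, -1, 3) ⊗ (4, 2, 0) reproduces all 18 entries of T, so T = (1, 0) ⊗ (3, -1, 3) ⊗ (4, 2, 0) and rank(T) ≤ 1.
These bounds meet, so rank(T) = 1.
Check entry T[1,1,1] = 0: (0)·(-1)·(2) = 0.

1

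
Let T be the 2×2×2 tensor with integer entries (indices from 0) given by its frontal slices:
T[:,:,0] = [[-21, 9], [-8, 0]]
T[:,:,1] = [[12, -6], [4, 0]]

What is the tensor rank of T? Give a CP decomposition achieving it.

Lower bound: the mode-1 unfolding of T (rows indexed by i, columns by (j,k) = (0,0), (0,1), (1,0), (1,1)) is [[-21, 12, 9, -6], [-8, 4, 0, 0]].
There the 2×2 minor on rows i ∈ {0, 1}, columns (j,k) ∈ {(0,0), (0,1)} is det [[-21, 12], [-8, 4]] = 12 ≠ 0, so this unfolding has rank ≥ 2; CP rank is at least every unfolding rank, so rank(T) ≥ 2. (Unfolding ranks only ever bound the CP rank from below — rank(T) can be strictly larger than all of them — so the matching upper bound has to come from an explicit 2-term decomposition.)
Upper bound — finding two terms. Write S_k = T[:,:,k] for the frontal slices: S₀ = [[-21, 9], [-8, 0]], S₁ = [[12, -6], [4, 0]].
If T = a₁ ⊗ b₁ ⊗ c₁ + a₂ ⊗ b₂ ⊗ c₂ then each S_k = c₁[k]·a₁b₁ᵀ + c₂[k]·a₂b₂ᵀ. S₀ and S₁ are linearly independent, so a₁b₁ᵀ and a₂b₂ᵀ must span the same plane of matrices: they are the rank-1 matrices of the form x·S₀ + y·S₁.
det(x·S₀ + y·S₁) is 72·x² − 84·xy + 24·y² = 12·(3·x − 2·y)(2·x − y), vanishing at (x:y) = (2:3) and (1:2).
M₁ = 2·S₀ + 3·S₁ = [[-6, 0], [-4, 0]] = (-2)·[3, 2][1, 0]ᵀ and M₂ = S₀ + 2·S₁ = [[3, -3], [0, 0]] = 3·[1, 0][1, -1]ᵀ, so take a₁ = [3, 2], b₁ = [1, 0], a₂ = [1, 0], b₂ = [1, -1].
Each slice is an integer combination of E₁ = a₁b₁ᵀ and E₂ = a₂b₂ᵀ: S₀ = −4·E₁ − 9·E₂, S₁ = 2·E₁ + 6·E₂; reading off coefficients, c₁ = [-4, 2] and c₂ = [-9, 6].
Hence T = [3, 2] ⊗ [1, 0] ⊗ [-4, 2] + [1, 0] ⊗ [1, -1] ⊗ [-9, 6], so rank(T) ≤ 2.
These bounds meet, so rank(T) = 2.
Check entry T[1,1,1] = 0: (2)·(0)·(2) + (0)·(-1)·(6) = 0.

rank(T) = 2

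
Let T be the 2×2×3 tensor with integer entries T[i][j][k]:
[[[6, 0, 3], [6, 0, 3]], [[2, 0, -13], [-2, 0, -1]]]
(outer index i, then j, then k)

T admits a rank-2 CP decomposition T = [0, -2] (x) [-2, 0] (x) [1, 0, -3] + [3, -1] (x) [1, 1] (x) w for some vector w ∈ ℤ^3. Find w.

w = [2, 0, 1]

Subtract the known terms from T to get the rank-1 residual R = [3, -1] (x) [1, 1] (x) w, so R[i,j,k] = a[i]·b[j]·w[k]. Pick indices with nonzero a[0]·b[0] = (3)·(1) = 3. Only the fibre through (0,0,·) is needed: R[0,0,:] = T[0,0,:] − Σₗ aₗ[0]bₗ[0]cₗ = [6, 0, 3] − (0)·(-2)·[1, 0, -3] = [6, 0, 3]. Then w[k] = R[0,0,k] / 3 for each k, giving w = [6, 0, 3] / 3 = [2, 0, 1].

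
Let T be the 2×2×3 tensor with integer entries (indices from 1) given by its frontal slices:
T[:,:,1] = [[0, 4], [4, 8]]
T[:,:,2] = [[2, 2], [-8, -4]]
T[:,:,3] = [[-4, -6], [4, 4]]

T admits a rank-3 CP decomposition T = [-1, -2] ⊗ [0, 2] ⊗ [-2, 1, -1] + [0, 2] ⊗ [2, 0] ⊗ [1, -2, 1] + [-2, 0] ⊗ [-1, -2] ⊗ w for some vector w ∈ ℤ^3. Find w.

Subtract the known terms from T to get the rank-1 residual R = [-2, 0] ⊗ [-1, -2] ⊗ w, so R[i,j,k] = a[i]·b[j]·w[k]. Pick indices with nonzero a[1]·b[1] = (-2)·(-1) = 2. Only the fibre through (1,1,·) is needed: R[1,1,:] = T[1,1,:] − Σₗ aₗ[1]bₗ[1]cₗ = [0, 2, -4] − (-1)·(0)·[-2, 1, -1] − (0)·(2)·[1, -2, 1] = [0, 2, -4]. Then w[k] = R[1,1,k] / 2 for each k, giving w = [0, 2, -4] / 2 = [0, 1, -2].

w = [0, 1, -2]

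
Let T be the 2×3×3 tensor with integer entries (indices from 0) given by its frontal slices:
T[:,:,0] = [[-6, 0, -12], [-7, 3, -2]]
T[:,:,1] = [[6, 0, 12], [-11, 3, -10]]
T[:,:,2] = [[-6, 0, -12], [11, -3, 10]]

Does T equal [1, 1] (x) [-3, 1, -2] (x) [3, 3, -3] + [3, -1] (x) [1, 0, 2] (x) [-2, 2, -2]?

No

Reconstruct entry (0,0,0) from the claimed factors: Σₗ aₗ[0]bₗ[0]cₗ[0] = (1)·(-3)·(3) + (3)·(1)·(-2) = -15, but T[0,0,0] = -6. The claim is false.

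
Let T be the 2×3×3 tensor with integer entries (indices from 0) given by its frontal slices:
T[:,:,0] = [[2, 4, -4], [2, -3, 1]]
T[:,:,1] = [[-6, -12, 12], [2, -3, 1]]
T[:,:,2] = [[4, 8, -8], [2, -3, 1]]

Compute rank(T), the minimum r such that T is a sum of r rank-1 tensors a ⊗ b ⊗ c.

2

Lower bound: in the mode-1 unfolding of T (rows indexed by i, columns by (j,k)) the 2×2 minor on rows i ∈ {0, 1}, columns (j,k) ∈ {(0,0), (0,1)} is det [[2, -6], [2, 2]] = 16 ≠ 0, so that unfolding has rank ≥ 2 and hence rank(T) ≥ 2 (CP rank is at least every unfolding rank, though it can be larger).
Upper bound: with S_k = T[:,:,k], the two rank-1 terms a₁b₁ᵀ, a₂b₂ᵀ are the rank-1 members of the pencil x·S₀ + y·S₁.
The 2×2 minor of x·S₀ + y·S₁ on rows {0,1}, columns {0,1} is −14·x² + 28·xy + 42·y² = (-14)·(x − 3·y)(x + y), vanishing at (x:y) = (3:1) and (1:-1).
M₁ = 3·S₀ + S₁ = [[0, 0, 0], [8, -12, 4]] = 4·[0, 1][2, -3, 1]ᵀ and M₂ = S₀ − S₁ = [[8, 16, -16], [0, 0, 0]] = 8·[1, 0][1, 2, -2]ᵀ, so take a₁ = [0, 1], b₁ = [2, -3, 1], a₂ = [1, 0], b₂ = [1, 2, -2].
Each slice is an integer combination of E₁ = a₁b₁ᵀ and E₂ = a₂b₂ᵀ: S₀ = E₁ + 2·E₂, S₁ = E₁ − 6·E₂, S₂ = E₁ + 4·E₂; reading off coefficients, c₁ = [1, 1, 1] and c₂ = [2, -6, 4].
Hence T = [0, 1] ⊗ [2, -3, 1] ⊗ [1, 1, 1] + [1, 0] ⊗ [1, 2, -2] ⊗ [2, -6, 4], so rank(T) ≤ 2.
These bounds meet, so rank(T) = 2.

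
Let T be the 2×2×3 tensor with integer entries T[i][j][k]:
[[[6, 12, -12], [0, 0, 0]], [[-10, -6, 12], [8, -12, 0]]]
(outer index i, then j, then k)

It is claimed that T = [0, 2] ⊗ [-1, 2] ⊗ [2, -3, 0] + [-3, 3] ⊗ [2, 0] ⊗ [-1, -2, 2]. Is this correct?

Yes

Reconstruct entrywise from the claimed factors. For example, T[1,0,1] = -6 and Σₗ aₗ[1]bₗ[0]cₗ[1] = (2)·(-1)·(-3) + (3)·(2)·(-2) = -6; checking all 12 entries, every one matches. The claim holds.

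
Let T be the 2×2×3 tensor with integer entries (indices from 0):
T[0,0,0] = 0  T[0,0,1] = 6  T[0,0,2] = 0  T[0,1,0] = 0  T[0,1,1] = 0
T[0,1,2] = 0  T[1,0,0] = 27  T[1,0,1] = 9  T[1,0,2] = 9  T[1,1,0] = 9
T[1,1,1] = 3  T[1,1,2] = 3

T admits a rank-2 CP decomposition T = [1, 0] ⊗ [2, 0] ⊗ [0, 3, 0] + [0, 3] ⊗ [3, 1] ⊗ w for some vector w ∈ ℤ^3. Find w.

Subtract the known terms from T to get the rank-1 residual R = [0, 3] ⊗ [3, 1] ⊗ w, so R[i,j,k] = a[i]·b[j]·w[k]. Pick indices with nonzero a[1]·b[0] = (3)·(3) = 9. Only the fibre through (1,0,·) is needed: R[1,0,:] = T[1,0,:] − Σₗ aₗ[1]bₗ[0]cₗ = [27, 9, 9] − (0)·(2)·[0, 3, 0] = [27, 9, 9]. Then w[k] = R[1,0,k] / 9 for each k, giving w = [27, 9, 9] / 9 = [3, 1, 1].

w = [3, 1, 1]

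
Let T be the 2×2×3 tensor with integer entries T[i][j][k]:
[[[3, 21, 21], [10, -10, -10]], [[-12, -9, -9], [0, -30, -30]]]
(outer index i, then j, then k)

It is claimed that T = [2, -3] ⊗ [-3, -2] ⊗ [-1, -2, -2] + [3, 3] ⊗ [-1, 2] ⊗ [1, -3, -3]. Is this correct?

Reconstruct entrywise from the claimed factors. For example, T[1,0,0] = -12 and Σₗ aₗ[1]bₗ[0]cₗ[0] = (-3)·(-3)·(-1) + (3)·(-1)·(1) = -12; checking all 12 entries, every one matches. The claim holds.

Yes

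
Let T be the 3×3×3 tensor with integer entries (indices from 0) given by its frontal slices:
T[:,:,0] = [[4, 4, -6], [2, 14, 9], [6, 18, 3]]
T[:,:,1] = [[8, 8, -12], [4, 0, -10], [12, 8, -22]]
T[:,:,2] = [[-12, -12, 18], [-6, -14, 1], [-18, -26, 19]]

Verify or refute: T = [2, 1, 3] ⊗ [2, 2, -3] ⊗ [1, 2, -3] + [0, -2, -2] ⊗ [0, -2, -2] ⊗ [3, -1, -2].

Reconstruct entrywise from the claimed factors. For example, T[1,1,0] = 14 and Σₗ aₗ[1]bₗ[1]cₗ[0] = (1)·(2)·(1) + (-2)·(-2)·(3) = 14; checking all 27 entries, every one matches. The claim holds.

Yes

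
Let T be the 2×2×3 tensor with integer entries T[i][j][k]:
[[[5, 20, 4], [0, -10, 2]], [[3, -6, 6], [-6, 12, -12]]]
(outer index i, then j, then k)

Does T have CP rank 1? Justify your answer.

The mode-1 unfolding of T (rows indexed by i, columns by (j,k) = (0,0), (0,1), (0,2), (1,0), (1,1), (1,2)) is [[5, 20, 4, 0, -10, 2], [3, -6, 6, -6, 12, -12]].
There the 2×2 minor on rows i ∈ {0, 1}, columns (j,k) ∈ {(0,0), (0,1)} is det [[5, 20], [3, -6]] = -90 ≠ 0, so this unfolding has rank ≥ 2; CP rank is at least every unfolding rank, so rank(T) ≥ 2.
In particular rank(T) ≥ 2 > 1, so T is not rank-1.

No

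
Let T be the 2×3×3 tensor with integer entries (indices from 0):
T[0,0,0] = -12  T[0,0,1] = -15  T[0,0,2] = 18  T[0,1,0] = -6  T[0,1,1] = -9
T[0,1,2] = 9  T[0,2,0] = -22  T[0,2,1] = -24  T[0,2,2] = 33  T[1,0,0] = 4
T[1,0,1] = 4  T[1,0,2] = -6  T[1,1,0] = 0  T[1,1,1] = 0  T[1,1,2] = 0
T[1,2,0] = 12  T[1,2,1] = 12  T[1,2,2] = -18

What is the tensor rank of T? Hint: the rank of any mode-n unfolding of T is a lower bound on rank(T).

Lower bound: the mode-2 unfolding of T (rows indexed by j, columns by (i,k) = (0,0), (0,1), (0,2), (1,0), (1,1), (1,2)) is [[-12, -15, 18, 4, 4, -6], [-6, -9, 9, 0, 0, 0], [-22, -24, 33, 12, 12, -18]].
There the 2×2 minor on rows j ∈ {0, 1}, columns (i,k) ∈ {(0,0), (0,1)} is det [[-12, -15], [-6, -9]] = 18 ≠ 0, so this unfolding has rank ≥ 2; CP rank is at least every unfolding rank, so rank(T) ≥ 2. (Flattening ranks never certify an upper bound on CP rank; for that we must actually write T with 2 rank-1 terms.)
Upper bound — finding two terms. Write S_k = T[:,:,k] for the frontal slices: S₀ = [[-12, -6, -22], [4, 0, 12]], S₁ = [[-15, -9, -24], [4, 0, 12]], S₂ = [[18, 9, 33], [-6, 0, -18]].
If T = a₁ ⊗ b₁ ⊗ c₁ + a₂ ⊗ b₂ ⊗ c₂ then each S_k = c₁[k]·a₁b₁ᵀ + c₂[k]·a₂b₂ᵀ. S₀ and S₁ are linearly independent, so a₁b₁ᵀ and a₂b₂ᵀ must span the same plane of matrices: they are the rank-1 matrices of the form x·S₀ + y·S₁.
The 2×2 minor of x·S₀ + y·S₁ on rows {0,1}, columns {0,1} is 24·x² + 60·xy + 36·y² = 12·(2·x + 3·y)(x + y), vanishing at (x:y) = (3:-2) and (1:-1).
M₁ = 3·S₀ − 2·S₁ = [[-6, 0, -18], [4, 0, 12]] = (-2)·[3, -2][1, 0, 3]ᵀ and M₂ = S₀ − S₁ = [[3, 3, 2], [0, 0, 0]] = [1, 0][3, 3, 2]ᵀ, so take a₁ = [3, -2], b₁ = [1, 0, 3], a₂ = [1, 0], b₂ = [3, 3, 2].
Each slice is an integer combination of E₁ = a₁b₁ᵀ and E₂ = a₂b₂ᵀ: S₀ = −2·E₁ − 2·E₂, S₁ = −2·E₁ − 3·E₂, S₂ = 3·E₁ + 3·E₂; reading off coefficients, c₁ = [-2, -2, 3] and c₂ = [-2, -3, 3].
Hence T = [3, -2] ⊗ [1, 0, 3] ⊗ [-2, -2, 3] + [1, 0] ⊗ [3, 3, 2] ⊗ [-2, -3, 3], so rank(T) ≤ 2.
These bounds meet, so rank(T) = 2.
Check entry T[1,2,0] = 12: (-2)·(3)·(-2) + (0)·(2)·(-2) = 12.

2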